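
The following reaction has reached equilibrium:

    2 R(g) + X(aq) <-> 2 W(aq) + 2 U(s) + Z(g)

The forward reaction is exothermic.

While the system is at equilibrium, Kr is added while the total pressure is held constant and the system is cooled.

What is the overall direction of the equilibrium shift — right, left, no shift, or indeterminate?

Adding inert gas at constant total pressure expands the volume and lowers every reacting partial pressure. With Δn_gas = 1 − 2 = -1, Q moves away from K toward the side with fewer gas moles, so the system shifts toward the side with more gas moles — to the left.
The forward reaction is exothermic. Lowering T favours the exothermic direction — shift to the right.
The individual effects push in opposite directions; without quantitative information the net direction cannot be determined.

cannot be determined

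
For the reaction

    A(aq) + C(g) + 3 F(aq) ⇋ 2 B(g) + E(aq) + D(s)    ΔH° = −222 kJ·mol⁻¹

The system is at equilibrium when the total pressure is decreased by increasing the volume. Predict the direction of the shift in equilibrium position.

Gas moles: reactants 1, products 2 (Δn_gas = +1). Expansion shifts the system toward the side with more moles of gas — to the right.

right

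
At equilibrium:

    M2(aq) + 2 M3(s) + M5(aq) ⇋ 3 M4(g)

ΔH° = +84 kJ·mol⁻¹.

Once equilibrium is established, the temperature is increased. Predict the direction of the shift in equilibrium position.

The forward reaction is endothermic. Raising T favours the endothermic direction — shift to the right.

right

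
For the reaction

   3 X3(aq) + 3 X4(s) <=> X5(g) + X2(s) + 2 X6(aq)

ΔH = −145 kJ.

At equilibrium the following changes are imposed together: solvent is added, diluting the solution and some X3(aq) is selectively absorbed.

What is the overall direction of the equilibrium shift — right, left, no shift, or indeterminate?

Dilution lowers every aqueous concentration by the same factor. Δn_aq = 2 − 3 = -1, so the system shifts toward the side with more dissolved moles — to the left.
Removing X3 (aq), a reactant, drives the reaction to the left.
All effects act in the same direction — net shift to the left.

left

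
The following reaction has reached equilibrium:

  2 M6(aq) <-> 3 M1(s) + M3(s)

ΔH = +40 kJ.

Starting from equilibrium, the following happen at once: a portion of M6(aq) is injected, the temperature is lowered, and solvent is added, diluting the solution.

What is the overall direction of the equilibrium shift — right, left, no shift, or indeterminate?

cannot be determined

Adding M6 (aq), a reactant, drives the reaction to the right.
The forward reaction is endothermic. Lowering T favours the exothermic direction — shift to the left.
Dilution lowers every aqueous concentration by the same factor. Δn_aq = 0 − 2 = -2, so the system shifts toward the side with more dissolved moles — to the left.
The individual effects push in opposite directions; without quantitative information the net direction cannot be determined.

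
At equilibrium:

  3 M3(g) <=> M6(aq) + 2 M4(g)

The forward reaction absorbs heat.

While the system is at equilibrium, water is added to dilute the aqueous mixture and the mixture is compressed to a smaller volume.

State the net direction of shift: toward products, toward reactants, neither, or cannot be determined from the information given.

right

Dilution lowers every aqueous concentration by the same factor. Δn_aq = 1 − 0 = +1, so the system shifts toward the side with more dissolved moles — to the right.
Gas moles: reactants 3, products 2 (Δn_gas = -1). Compression shifts the system toward the side with fewer moles of gas — to the right.
All effects act in the same direction — net shift to the right.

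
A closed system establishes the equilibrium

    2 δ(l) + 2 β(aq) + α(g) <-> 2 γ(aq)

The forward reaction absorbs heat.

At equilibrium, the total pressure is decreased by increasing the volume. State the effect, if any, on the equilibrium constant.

The equilibrium constant depends only on temperature. This perturbation may move the position of equilibrium, but since T is unchanged, K itself is unchanged.

unchanged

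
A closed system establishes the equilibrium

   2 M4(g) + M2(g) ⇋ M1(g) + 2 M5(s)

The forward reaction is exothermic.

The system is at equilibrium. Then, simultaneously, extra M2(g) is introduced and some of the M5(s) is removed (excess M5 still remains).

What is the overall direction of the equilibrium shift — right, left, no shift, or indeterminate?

right

Adding M2 (g), a reactant, drives the reaction to the right.
M5 is a pure solid; its activity is 1 regardless of amount, so Q is unaffected — no shift from this change.
Only the nonzero effect(s) matter; the net shift is to the right.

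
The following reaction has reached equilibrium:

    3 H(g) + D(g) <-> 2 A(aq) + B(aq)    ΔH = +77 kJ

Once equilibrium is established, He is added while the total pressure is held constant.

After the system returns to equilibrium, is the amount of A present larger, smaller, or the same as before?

decreases

Adding inert gas at constant total pressure expands the volume and lowers every reacting partial pressure. With Δn_gas = 0 − 4 = -4, Q moves away from K toward the side with fewer gas moles, so the system shifts toward the side with more gas moles — to the left.
The net shift is to the left. A is a product, so its amount decreases.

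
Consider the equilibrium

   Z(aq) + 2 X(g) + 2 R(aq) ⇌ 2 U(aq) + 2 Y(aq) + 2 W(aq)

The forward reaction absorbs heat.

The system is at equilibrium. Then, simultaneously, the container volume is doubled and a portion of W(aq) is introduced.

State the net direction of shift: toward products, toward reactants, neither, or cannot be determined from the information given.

left

Gas moles: reactants 2, products 0 (Δn_gas = -2). Expansion shifts the system toward the side with more moles of gas — to the left.
Adding W (aq), a product, drives the reaction to the left.
All effects act in the same direction — net shift to the left.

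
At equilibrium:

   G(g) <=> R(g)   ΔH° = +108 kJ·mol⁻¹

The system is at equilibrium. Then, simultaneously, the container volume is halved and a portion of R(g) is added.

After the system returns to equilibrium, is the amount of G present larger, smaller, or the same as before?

Gas moles: reactants 1, products 1. Δn_gas = 0, so a volume change leaves Q equal to K — no shift from this change.
Adding R (g), a product, drives the reaction to the left.
The net shift is to the left. G is a reactant, so its amount increases.

increases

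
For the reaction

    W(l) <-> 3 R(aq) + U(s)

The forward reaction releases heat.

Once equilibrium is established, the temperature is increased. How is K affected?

K depends on temperature via the van 't Hoff relation. The forward reaction is exothermic, so raising T decreases K.

decreases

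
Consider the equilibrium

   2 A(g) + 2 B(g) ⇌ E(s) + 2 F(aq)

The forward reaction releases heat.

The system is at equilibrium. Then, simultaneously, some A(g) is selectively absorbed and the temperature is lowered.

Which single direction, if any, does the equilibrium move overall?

cannot be determined

Removing A (g), a reactant, drives the reaction to the left.
The forward reaction is exothermic. Lowering T favours the exothermic direction — shift to the right.
The individual effects push in opposite directions; without quantitative information the net direction cannot be determined.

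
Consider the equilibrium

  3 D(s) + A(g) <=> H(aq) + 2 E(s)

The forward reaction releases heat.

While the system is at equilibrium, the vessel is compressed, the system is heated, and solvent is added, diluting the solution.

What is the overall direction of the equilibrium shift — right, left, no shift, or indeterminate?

Gas moles: reactants 1, products 0 (Δn_gas = -1). Compression shifts the system toward the side with fewer moles of gas — to the right.
The forward reaction is exothermic. Raising T favours the endothermic direction — shift to the left.
Dilution lowers every aqueous concentration by the same factor. Δn_aq = 1 − 0 = +1, so the system shifts toward the side with more dissolved moles — to the right.
The individual effects push in opposite directions; without quantitative information the net direction cannot be determined.

cannot be determined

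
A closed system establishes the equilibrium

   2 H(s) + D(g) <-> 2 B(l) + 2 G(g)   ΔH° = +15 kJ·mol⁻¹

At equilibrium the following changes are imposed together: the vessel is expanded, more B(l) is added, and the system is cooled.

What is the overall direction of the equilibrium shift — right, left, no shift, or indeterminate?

Gas moles: reactants 1, products 2 (Δn_gas = +1). Expansion shifts the system toward the side with more moles of gas — to the right.
B is a pure liquid; its activity is 1 regardless of amount, so Q is unaffected — no shift from this change.
The forward reaction is endothermic. Lowering T favours the exothermic direction — shift to the left.
The individual effects push in opposite directions; without quantitative information the net direction cannot be determined.

cannot be determined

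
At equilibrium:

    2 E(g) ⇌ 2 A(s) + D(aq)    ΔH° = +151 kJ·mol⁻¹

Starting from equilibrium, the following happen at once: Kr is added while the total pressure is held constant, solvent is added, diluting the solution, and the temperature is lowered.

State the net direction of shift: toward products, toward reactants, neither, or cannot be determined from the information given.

Adding inert gas at constant total pressure expands the volume and lowers every reacting partial pressure. With Δn_gas = 0 − 2 = -2, Q moves away from K toward the side with fewer gas moles, so the system shifts toward the side with more gas moles — to the left.
Dilution lowers every aqueous concentration by the same factor. Δn_aq = 1 − 0 = +1, so the system shifts toward the side with more dissolved moles — to the right.
The forward reaction is endothermic. Lowering T favours the exothermic direction — shift to the left.
The individual effects push in opposite directions; without quantitative information the net direction cannot be determined.

cannot be determined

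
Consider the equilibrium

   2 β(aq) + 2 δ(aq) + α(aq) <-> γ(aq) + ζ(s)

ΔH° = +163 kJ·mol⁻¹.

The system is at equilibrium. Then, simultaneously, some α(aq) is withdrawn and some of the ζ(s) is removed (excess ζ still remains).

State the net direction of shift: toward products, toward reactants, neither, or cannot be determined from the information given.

Removing α (aq), a reactant, drives the reaction to the left.
ζ is a pure solid; its activity is 1 regardless of amount, so Q is unaffected — no shift from this change.
Only the nonzero effect(s) matter; the net shift is to the left.

left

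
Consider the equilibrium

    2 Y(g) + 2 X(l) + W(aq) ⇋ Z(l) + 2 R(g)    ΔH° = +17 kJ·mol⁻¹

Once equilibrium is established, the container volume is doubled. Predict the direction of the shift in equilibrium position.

no shift

Gas moles: reactants 2, products 2. Δn_gas = 0, so a volume change leaves Q equal to K — no shift from this change.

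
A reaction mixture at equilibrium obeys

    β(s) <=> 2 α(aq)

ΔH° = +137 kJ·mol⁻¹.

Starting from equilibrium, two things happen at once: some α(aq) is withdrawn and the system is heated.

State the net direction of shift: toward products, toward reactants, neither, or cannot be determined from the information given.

Removing α (aq), a product, drives the reaction to the right.
The forward reaction is endothermic. Raising T favours the endothermic direction — shift to the right.
All effects act in the same direction — net shift to the right.

right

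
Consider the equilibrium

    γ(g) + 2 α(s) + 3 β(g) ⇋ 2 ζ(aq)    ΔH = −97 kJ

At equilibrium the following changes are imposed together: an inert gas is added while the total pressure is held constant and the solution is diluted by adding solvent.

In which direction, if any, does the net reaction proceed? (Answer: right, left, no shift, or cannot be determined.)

Adding inert gas at constant total pressure expands the volume and lowers every reacting partial pressure. With Δn_gas = 0 − 4 = -4, Q moves away from K toward the side with fewer gas moles, so the system shifts toward the side with more gas moles — to the left.
Dilution lowers every aqueous concentration by the same factor. Δn_aq = 2 − 0 = +2, so the system shifts toward the side with more dissolved moles — to the right.
The individual effects push in opposite directions; without quantitative information the net direction cannot be determined.

cannot be determined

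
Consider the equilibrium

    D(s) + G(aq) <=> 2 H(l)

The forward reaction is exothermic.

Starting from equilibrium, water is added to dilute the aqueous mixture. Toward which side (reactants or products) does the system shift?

Dilution lowers every aqueous concentration by the same factor. Δn_aq = 0 − 1 = -1, so the system shifts toward the side with more dissolved moles — to the left.

left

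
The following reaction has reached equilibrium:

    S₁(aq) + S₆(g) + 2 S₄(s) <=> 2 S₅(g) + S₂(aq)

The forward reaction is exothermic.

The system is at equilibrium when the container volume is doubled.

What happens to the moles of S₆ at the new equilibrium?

Gas moles: reactants 1, products 2 (Δn_gas = +1). Expansion shifts the system toward the side with more moles of gas — to the right.
The net shift is to the right. S₆ is a reactant, so its amount decreases.

decreases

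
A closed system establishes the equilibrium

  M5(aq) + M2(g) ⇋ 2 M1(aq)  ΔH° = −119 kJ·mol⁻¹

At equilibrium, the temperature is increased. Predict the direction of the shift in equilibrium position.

The forward reaction is exothermic. Raising T favours the endothermic direction — shift to the left.

left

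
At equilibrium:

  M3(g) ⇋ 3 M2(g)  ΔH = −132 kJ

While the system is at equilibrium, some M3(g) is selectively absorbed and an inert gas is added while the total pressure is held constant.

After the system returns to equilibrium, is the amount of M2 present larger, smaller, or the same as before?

cannot be determined

Removing M3 (g), a reactant, drives the reaction to the left.
Adding inert gas at constant total pressure expands the volume and lowers every reacting partial pressure. With Δn_gas = 3 − 1 = +2, Q moves away from K toward the side with fewer gas moles, so the system shifts toward the side with more gas moles — to the right.
The two effects oppose each other, so the net shift — and hence the change in M2 — cannot be determined from the given information.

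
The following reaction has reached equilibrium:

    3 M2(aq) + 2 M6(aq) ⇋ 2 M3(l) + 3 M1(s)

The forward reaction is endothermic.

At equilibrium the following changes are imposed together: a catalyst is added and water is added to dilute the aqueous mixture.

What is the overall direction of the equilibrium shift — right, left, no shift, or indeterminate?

left

A catalyst speeds both forward and reverse rates equally; it changes neither Q nor K — no shift from this change.
Dilution lowers every aqueous concentration by the same factor. Δn_aq = 0 − 5 = -5, so the system shifts toward the side with more dissolved moles — to the left.
Only the nonzero effect(s) matter; the net shift is to the left.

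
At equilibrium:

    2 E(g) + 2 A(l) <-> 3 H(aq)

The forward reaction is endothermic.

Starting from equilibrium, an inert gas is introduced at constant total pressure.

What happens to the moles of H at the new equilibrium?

Adding inert gas at constant total pressure expands the volume and lowers every reacting partial pressure. With Δn_gas = 0 − 2 = -2, Q moves away from K toward the side with fewer gas moles, so the system shifts toward the side with more gas moles — to the left.
The net shift is to the left. H is a product, so its amount decreases.

decreases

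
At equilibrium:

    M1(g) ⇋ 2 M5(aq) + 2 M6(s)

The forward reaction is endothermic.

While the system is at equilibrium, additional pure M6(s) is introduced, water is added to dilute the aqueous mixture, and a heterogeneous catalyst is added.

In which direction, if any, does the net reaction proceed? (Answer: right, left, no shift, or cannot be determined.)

right

M6 is a pure solid; its activity is 1 regardless of amount, so Q is unaffected — no shift from this change.
Dilution lowers every aqueous concentration by the same factor. Δn_aq = 2 − 0 = +2, so the system shifts toward the side with more dissolved moles — to the right.
A catalyst speeds both forward and reverse rates equally; it changes neither Q nor K — no shift from this change.
Only the nonzero effect(s) matter; the net shift is to the right.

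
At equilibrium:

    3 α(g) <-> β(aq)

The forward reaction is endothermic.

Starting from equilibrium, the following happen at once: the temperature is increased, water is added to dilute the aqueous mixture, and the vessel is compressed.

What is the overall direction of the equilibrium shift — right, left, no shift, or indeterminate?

The forward reaction is endothermic. Raising T favours the endothermic direction — shift to the right.
Dilution lowers every aqueous concentration by the same factor. Δn_aq = 1 − 0 = +1, so the system shifts toward the side with more dissolved moles — to the right.
Gas moles: reactants 3, products 0 (Δn_gas = -3). Compression shifts the system toward the side with fewer moles of gas — to the right.
All effects act in the same direction — net shift to the right.

right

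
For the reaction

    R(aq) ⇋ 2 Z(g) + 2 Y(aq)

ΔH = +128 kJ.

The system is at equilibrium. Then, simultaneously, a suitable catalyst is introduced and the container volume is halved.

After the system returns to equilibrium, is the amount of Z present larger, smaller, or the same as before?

A catalyst speeds both forward and reverse rates equally; it changes neither Q nor K — no shift from this change.
Gas moles: reactants 0, products 2 (Δn_gas = +2). Compression shifts the system toward the side with fewer moles of gas — to the left.
The net shift is to the left. Z is a product, so its amount decreases.

decreases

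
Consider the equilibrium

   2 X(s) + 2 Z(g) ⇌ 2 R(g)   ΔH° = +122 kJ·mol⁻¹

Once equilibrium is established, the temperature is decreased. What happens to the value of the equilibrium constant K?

decreases

K depends on temperature via the van 't Hoff relation. The forward reaction is endothermic, so lowering T decreases K.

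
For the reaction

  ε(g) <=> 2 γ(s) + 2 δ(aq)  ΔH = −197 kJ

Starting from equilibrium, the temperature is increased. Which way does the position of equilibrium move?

left

The forward reaction is exothermic. Raising T favours the endothermic direction — shift to the left.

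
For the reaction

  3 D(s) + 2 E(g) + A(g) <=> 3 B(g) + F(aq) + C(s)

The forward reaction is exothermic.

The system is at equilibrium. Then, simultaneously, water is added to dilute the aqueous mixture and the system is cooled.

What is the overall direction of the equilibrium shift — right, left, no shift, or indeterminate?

right

Dilution lowers every aqueous concentration by the same factor. Δn_aq = 1 − 0 = +1, so the system shifts toward the side with more dissolved moles — to the right.
The forward reaction is exothermic. Lowering T favours the exothermic direction — shift to the right.
All effects act in the same direction — net shift to the right.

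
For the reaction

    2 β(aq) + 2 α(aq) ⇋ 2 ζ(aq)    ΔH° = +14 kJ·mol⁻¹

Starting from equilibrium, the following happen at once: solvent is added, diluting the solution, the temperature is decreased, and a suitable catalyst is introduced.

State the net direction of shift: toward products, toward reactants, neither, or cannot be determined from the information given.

left

Dilution lowers every aqueous concentration by the same factor. Δn_aq = 2 − 4 = -2, so the system shifts toward the side with more dissolved moles — to the left.
The forward reaction is endothermic. Lowering T favours the exothermic direction — shift to the left.
A catalyst speeds both forward and reverse rates equally; it changes neither Q nor K — no shift from this change.
Only the nonzero effect(s) matter; the net shift is to the left.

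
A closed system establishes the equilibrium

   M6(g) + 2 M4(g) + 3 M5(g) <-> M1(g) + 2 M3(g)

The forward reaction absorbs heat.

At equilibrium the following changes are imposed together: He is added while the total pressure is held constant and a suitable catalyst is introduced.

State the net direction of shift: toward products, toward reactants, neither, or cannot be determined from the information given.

left

Adding inert gas at constant total pressure expands the volume and lowers every reacting partial pressure. With Δn_gas = 3 − 6 = -3, Q moves away from K toward the side with fewer gas moles, so the system shifts toward the side with more gas moles — to the left.
A catalyst speeds both forward and reverse rates equally; it changes neither Q nor K — no shift from this change.
Only the nonzero effect(s) matter; the net shift is to the left.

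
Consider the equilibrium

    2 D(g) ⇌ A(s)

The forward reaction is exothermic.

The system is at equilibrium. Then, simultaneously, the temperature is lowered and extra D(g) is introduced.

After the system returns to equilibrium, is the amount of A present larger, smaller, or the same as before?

increases

The forward reaction is exothermic. Lowering T favours the exothermic direction — shift to the right.
Adding D (g), a reactant, drives the reaction to the right.
The net shift is to the right. A is a product, so its amount increases.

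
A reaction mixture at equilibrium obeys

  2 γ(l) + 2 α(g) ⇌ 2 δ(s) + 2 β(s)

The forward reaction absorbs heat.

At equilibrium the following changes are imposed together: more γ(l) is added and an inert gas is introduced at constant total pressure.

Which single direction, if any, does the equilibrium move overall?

γ is a pure liquid; its activity is 1 regardless of amount, so Q is unaffected — no shift from this change.
Adding inert gas at constant total pressure expands the volume and lowers every reacting partial pressure. With Δn_gas = 0 − 2 = -2, Q moves away from K toward the side with fewer gas moles, so the system shifts toward the side with more gas moles — to the left.
Only the nonzero effect(s) matter; the net shift is to the left.

left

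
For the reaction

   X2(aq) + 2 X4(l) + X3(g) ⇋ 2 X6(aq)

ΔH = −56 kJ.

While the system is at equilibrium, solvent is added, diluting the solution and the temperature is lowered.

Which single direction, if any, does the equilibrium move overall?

Dilution lowers every aqueous concentration by the same factor. Δn_aq = 2 − 1 = +1, so the system shifts toward the side with more dissolved moles — to the right.
The forward reaction is exothermic. Lowering T favours the exothermic direction — shift to the right.
All effects act in the same direction — net shift to the right.

right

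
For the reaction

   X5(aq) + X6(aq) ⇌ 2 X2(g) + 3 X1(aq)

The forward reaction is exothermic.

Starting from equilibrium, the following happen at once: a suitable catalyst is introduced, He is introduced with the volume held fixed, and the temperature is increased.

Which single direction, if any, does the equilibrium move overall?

A catalyst speeds both forward and reverse rates equally; it changes neither Q nor K — no shift from this change.
At constant volume, adding an inert gas leaves every reacting species' partial pressure unchanged, so Q is unchanged — no shift from this change.
The forward reaction is exothermic. Raising T favours the endothermic direction — shift to the left.
Only the nonzero effect(s) matter; the net shift is to the left.

left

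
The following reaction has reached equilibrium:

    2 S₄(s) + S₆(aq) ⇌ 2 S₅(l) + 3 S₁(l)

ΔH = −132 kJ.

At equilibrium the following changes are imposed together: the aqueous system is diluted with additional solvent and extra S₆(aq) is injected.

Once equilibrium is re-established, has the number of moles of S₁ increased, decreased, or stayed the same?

Dilution lowers every aqueous concentration by the same factor. Δn_aq = 0 − 1 = -1, so the system shifts toward the side with more dissolved moles — to the left.
Adding S₆ (aq), a reactant, drives the reaction to the right.
The two effects oppose each other, so the net shift — and hence the change in S₁ — cannot be determined from the given information.

cannot be determined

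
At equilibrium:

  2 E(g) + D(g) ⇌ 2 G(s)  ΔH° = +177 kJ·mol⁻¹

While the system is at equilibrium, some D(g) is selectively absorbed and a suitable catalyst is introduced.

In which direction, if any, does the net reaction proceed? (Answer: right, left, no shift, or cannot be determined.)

Removing D (g), a reactant, drives the reaction to the left.
A catalyst speeds both forward and reverse rates equally; it changes neither Q nor K — no shift from this change.
Only the nonzero effect(s) matter; the net shift is to the left.

left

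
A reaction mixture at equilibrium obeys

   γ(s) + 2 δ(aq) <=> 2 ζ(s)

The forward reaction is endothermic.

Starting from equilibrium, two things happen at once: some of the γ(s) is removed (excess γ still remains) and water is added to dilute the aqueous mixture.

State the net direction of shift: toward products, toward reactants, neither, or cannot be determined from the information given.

γ is a pure solid; its activity is 1 regardless of amount, so Q is unaffected — no shift from this change.
Dilution lowers every aqueous concentration by the same factor. Δn_aq = 0 − 2 = -2, so the system shifts toward the side with more dissolved moles — to the left.
Only the nonzero effect(s) matter; the net shift is to the left.

left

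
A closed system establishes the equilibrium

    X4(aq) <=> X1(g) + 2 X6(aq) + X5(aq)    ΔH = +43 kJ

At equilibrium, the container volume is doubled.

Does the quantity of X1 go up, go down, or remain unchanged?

increases

Gas moles: reactants 0, products 1 (Δn_gas = +1). Expansion shifts the system toward the side with more moles of gas — to the right.
The net shift is to the right. X1 is a product, so its amount increases.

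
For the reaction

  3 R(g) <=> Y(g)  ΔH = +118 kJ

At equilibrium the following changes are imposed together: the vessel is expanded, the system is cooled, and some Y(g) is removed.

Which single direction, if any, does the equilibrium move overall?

cannot be determined

Gas moles: reactants 3, products 1 (Δn_gas = -2). Expansion shifts the system toward the side with more moles of gas — to the left.
The forward reaction is endothermic. Lowering T favours the exothermic direction — shift to the left.
Removing Y (g), a product, drives the reaction to the right.
The individual effects push in opposite directions; without quantitative information the net direction cannot be determined.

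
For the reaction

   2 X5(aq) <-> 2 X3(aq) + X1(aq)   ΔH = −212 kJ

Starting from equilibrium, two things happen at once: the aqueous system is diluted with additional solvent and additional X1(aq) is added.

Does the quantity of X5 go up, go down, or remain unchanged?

Dilution lowers every aqueous concentration by the same factor. Δn_aq = 3 − 2 = +1, so the system shifts toward the side with more dissolved moles — to the right.
Adding X1 (aq), a product, drives the reaction to the left.
The two effects oppose each other, so the net shift — and hence the change in X5 — cannot be determined from the given information.

cannot be determined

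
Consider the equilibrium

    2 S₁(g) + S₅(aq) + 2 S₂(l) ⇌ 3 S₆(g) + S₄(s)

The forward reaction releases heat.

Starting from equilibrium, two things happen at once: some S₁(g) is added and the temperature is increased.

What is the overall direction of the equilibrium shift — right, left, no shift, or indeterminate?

cannot be determined

Adding S₁ (g), a reactant, drives the reaction to the right.
The forward reaction is exothermic. Raising T favours the endothermic direction — shift to the left.
The individual effects push in opposite directions; without quantitative information the net direction cannot be determined.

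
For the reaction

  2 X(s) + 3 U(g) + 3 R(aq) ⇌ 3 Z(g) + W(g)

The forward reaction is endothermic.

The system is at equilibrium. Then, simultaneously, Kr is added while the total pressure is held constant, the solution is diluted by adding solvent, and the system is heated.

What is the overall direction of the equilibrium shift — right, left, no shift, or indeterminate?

Adding inert gas at constant total pressure expands the volume and lowers every reacting partial pressure. With Δn_gas = 4 − 3 = +1, Q moves away from K toward the side with fewer gas moles, so the system shifts toward the side with more gas moles — to the right.
Dilution lowers every aqueous concentration by the same factor. Δn_aq = 0 − 3 = -3, so the system shifts toward the side with more dissolved moles — to the left.
The forward reaction is endothermic. Raising T favours the endothermic direction — shift to the right.
The individual effects push in opposite directions; without quantitative information the net direction cannot be determined.

cannot be determined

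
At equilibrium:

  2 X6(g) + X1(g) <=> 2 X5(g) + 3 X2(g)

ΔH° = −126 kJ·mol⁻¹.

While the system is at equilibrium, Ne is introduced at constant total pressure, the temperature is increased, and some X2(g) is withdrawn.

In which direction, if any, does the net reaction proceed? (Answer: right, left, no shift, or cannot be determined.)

Adding inert gas at constant total pressure expands the volume and lowers every reacting partial pressure. With Δn_gas = 5 − 3 = +2, Q moves away from K toward the side with fewer gas moles, so the system shifts toward the side with more gas moles — to the right.
The forward reaction is exothermic. Raising T favours the endothermic direction — shift to the left.
Removing X2 (g), a product, drives the reaction to the right.
The individual effects push in opposite directions; without quantitative information the net direction cannot be determined.

cannot be determined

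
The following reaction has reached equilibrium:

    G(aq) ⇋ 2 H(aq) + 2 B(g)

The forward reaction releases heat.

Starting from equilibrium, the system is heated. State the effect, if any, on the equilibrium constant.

K depends on temperature via the van 't Hoff relation. The forward reaction is exothermic, so raising T decreases K.

decreases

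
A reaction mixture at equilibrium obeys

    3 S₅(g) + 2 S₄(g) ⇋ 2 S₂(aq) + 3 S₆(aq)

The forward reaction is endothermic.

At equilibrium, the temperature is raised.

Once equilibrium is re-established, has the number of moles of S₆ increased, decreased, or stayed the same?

increases

The forward reaction is endothermic. Raising T favours the endothermic direction — shift to the right.
The net shift is to the right. S₆ is a product, so its amount increases.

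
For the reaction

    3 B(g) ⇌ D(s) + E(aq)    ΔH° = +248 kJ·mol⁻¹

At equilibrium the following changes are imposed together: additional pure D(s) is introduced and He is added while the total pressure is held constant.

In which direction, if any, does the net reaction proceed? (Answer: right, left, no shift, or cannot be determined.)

left

D is a pure solid; its activity is 1 regardless of amount, so Q is unaffected — no shift from this change.
Adding inert gas at constant total pressure expands the volume and lowers every reacting partial pressure. With Δn_gas = 0 − 3 = -3, Q moves away from K toward the side with fewer gas moles, so the system shifts toward the side with more gas moles — to the left.
Only the nonzero effect(s) matter; the net shift is to the left.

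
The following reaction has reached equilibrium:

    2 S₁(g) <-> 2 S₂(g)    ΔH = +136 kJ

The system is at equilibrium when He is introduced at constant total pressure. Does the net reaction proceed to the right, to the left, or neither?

Adding inert gas at constant total pressure expands the volume, scaling every reacting partial pressure by the same factor. Δn_gas = 2 − 2 = 0, so Q is unchanged — no shift.

no shift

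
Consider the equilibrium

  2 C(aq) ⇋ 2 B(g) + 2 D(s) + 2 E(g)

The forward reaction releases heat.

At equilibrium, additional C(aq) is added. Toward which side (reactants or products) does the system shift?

right

Adding C (aq), a reactant, drives the reaction to the right.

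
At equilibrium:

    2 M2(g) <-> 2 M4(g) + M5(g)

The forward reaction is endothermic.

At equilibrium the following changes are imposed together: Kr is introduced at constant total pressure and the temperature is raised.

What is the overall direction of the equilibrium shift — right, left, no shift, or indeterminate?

right

Adding inert gas at constant total pressure expands the volume and lowers every reacting partial pressure. With Δn_gas = 3 − 2 = +1, Q moves away from K toward the side with fewer gas moles, so the system shifts toward the side with more gas moles — to the right.
The forward reaction is endothermic. Raising T favours the endothermic direction — shift to the right.
All effects act in the same direction — net shift to the right.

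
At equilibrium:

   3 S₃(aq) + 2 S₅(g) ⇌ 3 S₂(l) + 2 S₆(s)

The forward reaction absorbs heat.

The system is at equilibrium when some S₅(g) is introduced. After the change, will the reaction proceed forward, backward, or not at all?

Adding S₅ (g), a reactant, drives the reaction to the right.

right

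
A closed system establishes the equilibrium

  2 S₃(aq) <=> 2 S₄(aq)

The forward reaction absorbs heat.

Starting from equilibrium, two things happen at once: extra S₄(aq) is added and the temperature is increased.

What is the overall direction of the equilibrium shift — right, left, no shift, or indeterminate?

cannot be determined

Adding S₄ (aq), a product, drives the reaction to the left.
The forward reaction is endothermic. Raising T favours the endothermic direction — shift to the right.
The individual effects push in opposite directions; without quantitative information the net direction cannot be determined.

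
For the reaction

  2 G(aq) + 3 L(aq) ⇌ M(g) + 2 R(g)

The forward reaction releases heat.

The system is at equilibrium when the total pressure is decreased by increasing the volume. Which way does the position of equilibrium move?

right

Gas moles: reactants 0, products 3 (Δn_gas = +3). Expansion shifts the system toward the side with more moles of gas — to the right.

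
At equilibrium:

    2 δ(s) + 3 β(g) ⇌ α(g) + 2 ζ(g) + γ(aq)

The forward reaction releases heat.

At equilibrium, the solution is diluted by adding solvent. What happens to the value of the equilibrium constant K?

The equilibrium constant depends only on temperature. This perturbation may move the position of equilibrium, but since T is unchanged, K itself is unchanged.

unchanged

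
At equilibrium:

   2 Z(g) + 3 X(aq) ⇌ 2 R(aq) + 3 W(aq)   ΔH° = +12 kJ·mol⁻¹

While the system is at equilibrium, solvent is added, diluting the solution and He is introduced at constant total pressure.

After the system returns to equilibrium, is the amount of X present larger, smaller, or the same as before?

Dilution lowers every aqueous concentration by the same factor. Δn_aq = 5 − 3 = +2, so the system shifts toward the side with more dissolved moles — to the right.
Adding inert gas at constant total pressure expands the volume and lowers every reacting partial pressure. With Δn_gas = 0 − 2 = -2, Q moves away from K toward the side with fewer gas moles, so the system shifts toward the side with more gas moles — to the left.
The two effects oppose each other, so the net shift — and hence the change in X — cannot be determined from the given information.

cannot be determined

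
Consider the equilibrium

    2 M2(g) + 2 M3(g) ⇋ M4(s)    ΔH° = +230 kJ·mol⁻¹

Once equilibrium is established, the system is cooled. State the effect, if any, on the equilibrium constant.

decreases

K depends on temperature via the van 't Hoff relation. The forward reaction is endothermic, so lowering T decreases K.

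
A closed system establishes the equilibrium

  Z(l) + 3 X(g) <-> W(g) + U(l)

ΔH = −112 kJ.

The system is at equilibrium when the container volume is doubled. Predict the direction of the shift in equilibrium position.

left

Gas moles: reactants 3, products 1 (Δn_gas = -2). Expansion shifts the system toward the side with more moles of gas — to the left.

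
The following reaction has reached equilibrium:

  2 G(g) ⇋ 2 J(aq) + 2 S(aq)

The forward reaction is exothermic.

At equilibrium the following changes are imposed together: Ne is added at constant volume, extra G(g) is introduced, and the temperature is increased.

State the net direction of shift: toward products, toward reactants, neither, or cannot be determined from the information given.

cannot be determined

At constant volume, adding an inert gas leaves every reacting species' partial pressure unchanged, so Q is unchanged — no shift from this change.
Adding G (g), a reactant, drives the reaction to the right.
The forward reaction is exothermic. Raising T favours the endothermic direction — shift to the left.
The individual effects push in opposite directions; without quantitative information the net direction cannot be determined.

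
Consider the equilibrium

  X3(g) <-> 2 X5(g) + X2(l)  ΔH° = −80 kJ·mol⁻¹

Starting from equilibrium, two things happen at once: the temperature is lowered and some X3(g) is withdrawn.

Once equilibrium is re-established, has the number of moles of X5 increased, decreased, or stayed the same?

cannot be determined

The forward reaction is exothermic. Lowering T favours the exothermic direction — shift to the right.
Removing X3 (g), a reactant, drives the reaction to the left.
The two effects oppose each other, so the net shift — and hence the change in X5 — cannot be determined from the given information.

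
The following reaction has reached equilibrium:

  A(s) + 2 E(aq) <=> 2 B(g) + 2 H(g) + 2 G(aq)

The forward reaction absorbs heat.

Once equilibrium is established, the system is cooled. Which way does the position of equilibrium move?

left

The forward reaction is endothermic. Lowering T favours the exothermic direction — shift to the left.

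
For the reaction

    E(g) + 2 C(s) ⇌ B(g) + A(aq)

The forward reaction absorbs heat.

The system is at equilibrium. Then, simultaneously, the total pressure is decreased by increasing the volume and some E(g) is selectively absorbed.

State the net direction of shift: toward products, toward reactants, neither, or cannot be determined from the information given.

left

Gas moles: reactants 1, products 1. Δn_gas = 0, so a volume change leaves Q equal to K — no shift from this change.
Removing E (g), a reactant, drives the reaction to the left.
Only the nonzero effect(s) matter; the net shift is to the left.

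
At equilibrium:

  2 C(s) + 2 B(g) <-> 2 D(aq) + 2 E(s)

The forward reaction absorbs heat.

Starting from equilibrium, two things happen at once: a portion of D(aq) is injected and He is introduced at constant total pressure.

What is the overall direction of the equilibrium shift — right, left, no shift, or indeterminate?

Adding D (aq), a product, drives the reaction to the left.
Adding inert gas at constant total pressure expands the volume and lowers every reacting partial pressure. With Δn_gas = 0 − 2 = -2, Q moves away from K toward the side with fewer gas moles, so the system shifts toward the side with more gas moles — to the left.
All effects act in the same direction — net shift to the left.

left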